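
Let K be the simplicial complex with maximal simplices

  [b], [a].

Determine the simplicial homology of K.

K has 2 vertices.
rank ∂_0 = 0, rank ∂_1 = 0 ⇒ b_0 = 2 − 0 − 0 = 2. So H_0 ≅ Z^2.

H_0 = Z^2.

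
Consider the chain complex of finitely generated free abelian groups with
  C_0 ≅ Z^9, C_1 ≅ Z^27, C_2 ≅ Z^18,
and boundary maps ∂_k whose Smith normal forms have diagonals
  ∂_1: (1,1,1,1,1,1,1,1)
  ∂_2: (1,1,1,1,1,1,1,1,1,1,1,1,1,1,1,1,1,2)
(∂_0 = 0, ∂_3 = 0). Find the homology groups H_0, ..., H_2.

H_0: b_0 = 9 − 0 − 8 = 1; torsion from ∂_1 factors > 1: none. So H_0 ≅ Z.
H_1: b_1 = 27 − 8 − 18 = 1; torsion from ∂_2 factors > 1: [2]. So H_1 ≅ Z ⊕ Z/2Z.
H_2: b_2 = 18 − 18 − 0 = 0; torsion from ∂_3 factors > 1: none. So H_2 ≅ 0.

H_0 ≅ Z,  H_1 ≅ Z ⊕ Z/2Z,  H_2 = 0.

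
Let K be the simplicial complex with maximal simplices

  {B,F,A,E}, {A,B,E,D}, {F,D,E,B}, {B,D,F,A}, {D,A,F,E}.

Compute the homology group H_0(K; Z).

H_0 ≅ Z.

K has 5 vertices, 10 edges, 10 triangles, 5 3-simplices.
rank ∂_0 = 0, rank ∂_1 = 4 ⇒ b_0 = 5 − 0 − 4 = 1; all invariant factors of ∂_1 are 1 so no torsion. So H_0 = Z.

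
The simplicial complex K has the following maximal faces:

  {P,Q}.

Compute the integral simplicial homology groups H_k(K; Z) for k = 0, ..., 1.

K has 2 vertices, 1 edge.
rank ∂_0 = 0, rank ∂_1 = 1 ⇒ b_0 = 2 − 0 − 1 = 1; all invariant factors of ∂_1 are 1 so no torsion. So H_0 ≅ Z.
rank ∂_1 = 1, rank ∂_2 = 0 ⇒ b_1 = 1 − 1 − 0 = 0. So H_1 ≅ 0.

H_0 = Z,  H_1 = 0.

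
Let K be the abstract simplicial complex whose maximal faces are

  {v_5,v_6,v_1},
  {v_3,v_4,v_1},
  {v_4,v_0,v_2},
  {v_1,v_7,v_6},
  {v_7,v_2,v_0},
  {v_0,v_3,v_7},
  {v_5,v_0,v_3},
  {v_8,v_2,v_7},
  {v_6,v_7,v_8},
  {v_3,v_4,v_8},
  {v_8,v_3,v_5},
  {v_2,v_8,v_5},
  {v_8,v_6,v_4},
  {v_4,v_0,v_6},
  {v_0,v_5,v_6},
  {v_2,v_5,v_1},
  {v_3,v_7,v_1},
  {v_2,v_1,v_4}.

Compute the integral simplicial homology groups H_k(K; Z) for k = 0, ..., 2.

Fix the vertex order v_0 < v_1 < v_2 < v_3 < v_4 < v_5 < v_6 < v_7 < v_8 and write every simplex with vertices in increasing order. Then dim K = 2 and the simplices of K are:

  0-simplices (9): [v_0], [v_1], [v_2], [v_3], [v_4], [v_5], [v_6], [v_7], [v_8]
  1-simplices (27): (27 of them)
  2-simplices (18): (18 of them)

Hence C_0 ≅ Z^9, C_1 ≅ Z^27, C_2 ≅ Z^18.

Boundary ∂_1: C_1 → C_0 sends each edge [p,q] (with p < q) to q − p. For instance
  ∂[v_2,v_5] = [v_5] − [v_2].
The resulting 9×27 matrix has rank 8, and its Smith normal form has invariant factors (1,1,1,1,1,1,1,1).

Boundary ∂_2: C_2 → C_1 sends each 2-simplex [p,q,r] to [q,r] − [p,r] + [p,q]. For instance
  ∂[v_1,v_3,v_4] = [v_3,v_4] − [v_1,v_4] + [v_1,v_3],
  ∂[v_0,v_4,v_6] = [v_4,v_6] − [v_0,v_6] + [v_0,v_4].
This gives a 27×18 integer matrix of rank 17; reducing to Smith normal form yields diagonal entries (1,1,1,1,1,1,1,1,1,1,1,1,1,1,1,1,1).

Now H_k = ker ∂_k / im ∂_{k+1}, so:

  H_0: rank C_0 − rank ∂_1 = 9 − 8 = 1, and the invariant factors of ∂_1 are all 1, so H_0 ≅ Z.
  H_1: rank ker ∂_1 − rank ∂_2 = (27 − 8) − 17 = 2, and the invariant factors of ∂_2 are all 1, so H_1 ≅ Z^2.
  H_2: rank ker ∂_2 − rank ∂_3 = (18 − 17) − 0 = 1, and there is no ∂_3, so H_2 ≅ Z.

H_0 ≅ Z,  H_1 ≅ Z^2,  H_2 ≅ Z.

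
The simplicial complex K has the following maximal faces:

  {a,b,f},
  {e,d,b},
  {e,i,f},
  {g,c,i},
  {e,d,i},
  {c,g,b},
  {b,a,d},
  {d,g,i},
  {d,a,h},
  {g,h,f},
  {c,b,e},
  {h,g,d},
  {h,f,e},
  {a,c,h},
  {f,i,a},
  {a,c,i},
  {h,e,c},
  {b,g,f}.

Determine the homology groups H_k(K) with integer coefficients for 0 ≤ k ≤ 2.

H_0 ≅ Z,  H_1 ≅ Z^2,  H_2 ≅ Z.

Order the vertices as a < b < c < d < e < f < g < h < i. Listing each simplex with vertices in this order, K has dimension 2 with simplices:

  0-simplices (9): a, b, c, d, e, f, g, h, i
  1-simplices (27): ab, ac, ad, af, ah, ai, bc, bd, be, bf, bg, ce, cg, ch, ci, de, dg, dh, di, ef, eh, ei, fg, fh, fi, gh, gi
  2-simplices (18): abd, abf, ach, aci, adh, afi, bce, bcg, bde, bfg, ceh, cgi, dei, dgh, dgi, efh, efi, fgh

Hence C_0 ≅ Z^9, C_1 ≅ Z^27, C_2 ≅ Z^18.

The boundary map ∂_1: C_1 → C_0 maps an edge to its endpoints' difference, ∂[p,q] = q − p.
The resulting 9×27 matrix has rank 8, and its Smith normal form has invariant factors (1,1,1,1,1,1,1,1).

∂_2: C_2 → C_1 maps a triangle to the signed sum of its edges. For instance
  ∂bde = de − be + bd,
  ∂adh = dh − ah + ad.
This gives a 27×18 integer matrix of rank 17; reducing to Smith normal form yields diagonal entries (1,1,1,1,1,1,1,1,1,1,1,1,1,1,1,1,1).

From H_k ≅ ker(∂_k) / im(∂_{k+1}) we obtain:

  H_0: rank C_0 − rank ∂_1 = 9 − 8 = 1, and the invariant factors of ∂_1 are all 1, so H_0 ≅ Z.
  H_1: rank ker ∂_1 − rank ∂_2 = (27 − 8) − 17 = 2, and the invariant factors of ∂_2 are all 1, so H_1 ≅ Z^2.
  H_2: rank ker ∂_2 − rank ∂_3 = (18 − 17) − 0 = 1, and there is no ∂_3, so H_2 ≅ Z.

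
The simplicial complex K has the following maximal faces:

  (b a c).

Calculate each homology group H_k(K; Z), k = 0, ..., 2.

H_0 ≅ Z,  H_1 = 0,  H_2 = 0.

Fix the vertex order a < b < c and write every simplex with vertices in increasing order. Then dim K = 2 and the simplices of K are:

  0-simplices (3): a, b, c
  1-simplices (3): ab, ac, bc
  2-simplices (1): abc

giving chain groups C_0 ≅ Z^3, C_1 ≅ Z^3, C_2 ≅ Z^1.

The boundary map ∂_1: C_1 → C_0 sends each edge [p,q] (with p < q) to q − p. For instance
  ∂ac = c − a.
The resulting 3×3 matrix has rank 2, and its Smith normal form has invariant factors (1,1).

∂_2: C_2 → C_1 acts by ∂[p,q,r] = [q,r] − [p,r] + [p,q]. For instance
  ∂abc = bc − ac + ab.
This gives a 3×1 integer matrix of rank 1; reducing to Smith normal form yields diagonal entries (1).

From H_k ≅ ker(∂_k) / im(∂_{k+1}) we obtain:

  H_0: rank C_0 − rank ∂_1 = 3 − 2 = 1, and the invariant factors of ∂_1 are all 1, so H_0 ≅ Z.
  H_1: rank ker ∂_1 − rank ∂_2 = (3 − 2) − 1 = 0, and the invariant factors of ∂_2 are all 1, so H_1 ≅ 0.
  H_2: rank ker ∂_2 − rank ∂_3 = (1 − 1) − 0 = 0, and there is no ∂_3, so H_2 ≅ 0.

As a check, the Euler characteristic is 3 − 3 + 1 = 1, which agrees with 1 − 0 + 0 = 1.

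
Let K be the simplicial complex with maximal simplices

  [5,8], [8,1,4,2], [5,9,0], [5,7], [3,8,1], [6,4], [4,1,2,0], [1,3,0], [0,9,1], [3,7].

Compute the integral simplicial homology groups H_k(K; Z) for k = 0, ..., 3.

H_0 = Z,  H_1 = Z^2,  H_2 = 0,  H_3 = 0.

We work with the vertex ordering 0 < 1 < 2 < 3 < 4 < 5 < 6 < 7 < 8 < 9. The simplices of K, each written with vertices in increasing order, are:

  0-simplices (10): [0], [1], [2], [3], [4], [5], [6], [7], [8], [9]
  1-simplices (20): [0,1], [0,2], [0,3], [0,4], [0,5], [0,9], [1,2], [1,3], [1,4], [1,8], [1,9], [2,4], [2,8], [3,7], [3,8], [4,6], [4,8], [5,7], [5,8], [5,9]
  2-simplices (11): [0,1,2], [0,1,3], [0,1,4], [0,1,9], [0,2,4], [0,5,9], [1,2,4], [1,2,8], [1,3,8], [1,4,8], [2,4,8]
  3-simplices (2): [0,1,2,4], [1,2,4,8]

giving chain groups C_0 ≅ Z^10, C_1 ≅ Z^20, C_2 ≅ Z^11, C_3 ≅ Z^2.

∂_1: C_1 → C_0 sends each edge [p,q] (with p < q) to q − p.
The 10×20 boundary matrix has rank 9 and Smith normal form diag(1,1,1,1,1,1,1,1,1).

∂_2: C_2 → C_1 acts by ∂[p,q,r] = [q,r] − [p,r] + [p,q]. For instance
  ∂[0,1,2] = [1,2] − [0,2] + [0,1],
  ∂[1,2,8] = [2,8] − [1,8] + [1,2].
As a 20×11 matrix over Z this has rank 9, with invariant factors (1,1,1,1,1,1,1,1,1).

Boundary ∂_3: C_3 → C_2 sends each 3-simplex σ to the alternating sum Σ_i (−1)^i (σ with its i-th vertex removed). For instance
  ∂[1,2,4,8] = [2,4,8] − [1,4,8] + [1,2,8] − [1,2,4],
  ∂[0,1,2,4] = [1,2,4] − [0,2,4] + [0,1,4] − [0,1,2].
The resulting 11×2 matrix has rank 2, and its Smith normal form has invariant factors (1,1).

From H_k ≅ ker(∂_k) / im(∂_{k+1}) we obtain:

  H_0: rank C_0 − rank ∂_1 = 10 − 9 = 1, and the invariant factors of ∂_1 are all 1, so H_0 ≅ Z.
  H_1: rank ker ∂_1 − rank ∂_2 = (20 − 9) − 9 = 2, and the invariant factors of ∂_2 are all 1, so H_1 ≅ Z^2.
  H_2: rank ker ∂_2 − rank ∂_3 = (11 − 9) − 2 = 0, and the invariant factors of ∂_3 are all 1, so H_2 ≅ 0.
  H_3: rank ker ∂_3 − rank ∂_4 = (2 − 2) − 0 = 0, and there is no ∂_4, so H_3 ≅ 0.

As a check, the Euler characteristic is 10 − 20 + 11 − 2 = -1, which agrees with 1 − 2 + 0 − 0 = -1.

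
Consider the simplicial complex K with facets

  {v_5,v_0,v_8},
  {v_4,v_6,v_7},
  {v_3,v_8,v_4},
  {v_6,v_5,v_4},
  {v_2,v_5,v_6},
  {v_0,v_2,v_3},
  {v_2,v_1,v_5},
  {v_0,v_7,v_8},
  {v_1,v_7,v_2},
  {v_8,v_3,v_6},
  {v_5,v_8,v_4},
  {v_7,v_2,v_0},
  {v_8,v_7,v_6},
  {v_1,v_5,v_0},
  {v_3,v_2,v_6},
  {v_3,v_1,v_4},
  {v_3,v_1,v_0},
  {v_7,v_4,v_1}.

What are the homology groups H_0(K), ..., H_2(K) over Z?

H_0 = Z,  H_1 = Z ⊕ Z/2,  H_2 = 0.

Fix the vertex order v_0 < v_1 < v_2 < v_3 < v_4 < v_5 < v_6 < v_7 < v_8 and write every simplex with vertices in increasing order. Then dim K = 2 and the simplices of K are:

  0-simplices (9): [v_0], [v_1], [v_2], [v_3], [v_4], [v_5], [v_6], [v_7], [v_8]
  1-simplices (27): (27 of them)
  2-simplices (18): (18 of them)

Hence C_0 ≅ Z^9, C_1 ≅ Z^27, C_2 ≅ Z^18.

Boundary ∂_1: C_1 → C_0 is given by ∂[p,q] = [q] − [p].
The 9×27 boundary matrix has rank 8 and Smith normal form diag(1,1,1,1,1,1,1,1).

Boundary ∂_2: C_2 → C_1 maps a triangle to the signed sum of its edges. For instance
  ∂[v_3,v_4,v_8] = [v_4,v_8] − [v_3,v_8] + [v_3,v_4],
  ∂[v_2,v_5,v_6] = [v_5,v_6] − [v_2,v_6] + [v_2,v_5].
As a 27×18 matrix over Z this has rank 18, with invariant factors (1,1,1,1,1,1,1,1,1,1,1,1,1,1,1,1,1,2).

From H_k ≅ ker(∂_k) / im(∂_{k+1}) we obtain:

  H_0: rank C_0 − rank ∂_1 = 9 − 8 = 1, and the invariant factors of ∂_1 are all 1, so H_0 = Z.
  H_1: rank ker ∂_1 − rank ∂_2 = (27 − 8) − 18 = 1, and ∂_2 has invariant factor 2 > 1, so H_1 = Z ⊕ Z/2.
  H_2: rank ker ∂_2 − rank ∂_3 = (18 − 18) − 0 = 0, and there is no ∂_3, so H_2 = 0.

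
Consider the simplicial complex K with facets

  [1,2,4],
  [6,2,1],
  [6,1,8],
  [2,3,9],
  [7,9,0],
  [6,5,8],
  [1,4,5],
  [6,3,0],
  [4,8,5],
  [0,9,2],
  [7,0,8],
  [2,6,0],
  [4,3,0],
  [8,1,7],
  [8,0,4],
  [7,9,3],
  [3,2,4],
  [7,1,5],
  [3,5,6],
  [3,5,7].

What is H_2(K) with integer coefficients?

Fix the vertex order 0 < 1 < 2 < 3 < 4 < 5 < 6 < 7 < 8 < 9 and write every simplex with vertices in increasing order. Then dim K = 2 and the simplices of K are:

  0-simplices (10): [0], [1], [2], [3], [4], [5], [6], [7], [8], [9]
  1-simplices (30): (30 of them)
  2-simplices (20): (20 of them)

Hence C_0 ≅ Z^10, C_1 ≅ Z^30, C_2 ≅ Z^20.

Boundary ∂_1: C_1 → C_0 maps an edge to its endpoints' difference, ∂[p,q] = q − p. For instance
  ∂[2,9] = [9] − [2].
This gives a 10×30 integer matrix of rank 9; reducing to Smith normal form yields diagonal entries (1,1,1,1,1,1,1,1,1).

Boundary ∂_2: C_2 → C_1 sends each 2-simplex [p,q,r] to [q,r] − [p,r] + [p,q]. For instance
  ∂[1,2,4] = [2,4] − [1,4] + [1,2],
  ∂[1,6,8] = [6,8] − [1,8] + [1,6].
This gives a 30×20 integer matrix of rank 20; reducing to Smith normal form yields diagonal entries (1,1,1,1,1,1,1,1,1,1,1,1,1,1,1,1,1,1,1,2).

From H_k ≅ ker(∂_k) / im(∂_{k+1}) we obtain:

  H_2: rank ker ∂_2 − rank ∂_3 = (20 − 20) − 0 = 0, and there is no ∂_3, so H_2 = 0.

H_2 = 0.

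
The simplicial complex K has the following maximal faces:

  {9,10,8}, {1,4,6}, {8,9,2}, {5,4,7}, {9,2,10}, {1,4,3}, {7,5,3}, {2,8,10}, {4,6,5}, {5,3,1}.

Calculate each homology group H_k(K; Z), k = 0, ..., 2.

Order the vertices as 1 < 2 < 3 < 4 < 5 < 6 < 7 < 8 < 9 < 10. Listing each simplex with vertices in this order, K has dimension 2 with simplices:

  0-simplices (10): [1], [2], [3], [4], [5], [6], [7], [8], [9], [10]
  1-simplices (18): [1,3], [1,4], [1,5], [1,6], [2,8], [2,9], [2,10], [3,4], [3,5], [3,7], [4,5], [4,6], [4,7], [5,6], [5,7], [8,9], [8,10], [9,10]
  2-simplices (10): [1,3,4], [1,3,5], [1,4,6], [2,8,9], [2,8,10], [2,9,10], [3,5,7], [4,5,6], [4,5,7], [8,9,10]

giving chain groups C_0 ≅ Z^10, C_1 ≅ Z^18, C_2 ≅ Z^10.

The boundary map ∂_1: C_1 → C_0 is given by ∂[p,q] = [q] − [p].
This gives a 10×18 integer matrix of rank 8; reducing to Smith normal form yields diagonal entries (1,1,1,1,1,1,1,1).

Boundary ∂_2: C_2 → C_1 acts by ∂[p,q,r] = [q,r] − [p,r] + [p,q]. For instance
  ∂[4,5,7] = [5,7] − [4,7] + [4,5],
  ∂[2,8,9] = [8,9] − [2,9] + [2,8].
The 18×10 boundary matrix has rank 9 and Smith normal form diag(1,1,1,1,1,1,1,1,1).

Reading off H_k = ker ∂_k / im ∂_{k+1}:

  H_0: rank C_0 − rank ∂_1 = 10 − 8 = 2, and the invariant factors of ∂_1 are all 1, so H_0 ≅ Z^2.
  H_1: rank ker ∂_1 − rank ∂_2 = (18 − 8) − 9 = 1, and the invariant factors of ∂_2 are all 1, so H_1 ≅ Z.
  H_2: rank ker ∂_2 − rank ∂_3 = (10 − 9) − 0 = 1, and there is no ∂_3, so H_2 ≅ Z.

H_0 = Z^2,  H_1 = Z,  H_2 = Z.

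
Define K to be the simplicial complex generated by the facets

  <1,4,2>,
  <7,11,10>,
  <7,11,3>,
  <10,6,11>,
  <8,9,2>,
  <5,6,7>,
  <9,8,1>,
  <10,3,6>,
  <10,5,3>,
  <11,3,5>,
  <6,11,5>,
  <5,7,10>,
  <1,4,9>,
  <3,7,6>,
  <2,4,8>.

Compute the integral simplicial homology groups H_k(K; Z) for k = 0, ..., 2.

K has 11 vertices, 25 edges, 15 triangles.
rank ∂_0 = 0, rank ∂_1 = 9 ⇒ b_0 = 11 − 0 − 9 = 2; all invariant factors of ∂_1 are 1 so no torsion. So H_0 ≅ Z^2.
rank ∂_1 = 9, rank ∂_2 = 15 ⇒ b_1 = 25 − 9 − 15 = 1; ∂_2 has invariant factor(s) [2] giving torsion. So H_1 ≅ Z ⊕ Z/2.
rank ∂_2 = 15, rank ∂_3 = 0 ⇒ b_2 = 15 − 15 − 0 = 0. So H_2 ≅ 0.

H_0 = Z^2,  H_1 = Z ⊕ Z/2,  H_2 = 0.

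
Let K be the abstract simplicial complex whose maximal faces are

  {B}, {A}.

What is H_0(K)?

H_0 = Z^2.

K has 2 vertices.
rank ∂_0 = 0, rank ∂_1 = 0 ⇒ b_0 = 2 − 0 − 0 = 2. So H_0 ≅ Z^2.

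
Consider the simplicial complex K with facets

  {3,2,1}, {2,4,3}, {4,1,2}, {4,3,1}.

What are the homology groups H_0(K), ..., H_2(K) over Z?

H_0 = Z,  H_1 = 0,  H_2 = Z.

K has 4 vertices, 6 edges, 4 triangles.
rank ∂_0 = 0, rank ∂_1 = 3 ⇒ b_0 = 4 − 0 − 3 = 1; all invariant factors of ∂_1 are 1 so no torsion. So H_0 ≅ Z.
rank ∂_1 = 3, rank ∂_2 = 3 ⇒ b_1 = 6 − 3 − 3 = 0; all invariant factors of ∂_2 are 1 so no torsion. So H_1 ≅ 0.
rank ∂_2 = 3, rank ∂_3 = 0 ⇒ b_2 = 4 − 3 − 0 = 1. So H_2 ≅ Z.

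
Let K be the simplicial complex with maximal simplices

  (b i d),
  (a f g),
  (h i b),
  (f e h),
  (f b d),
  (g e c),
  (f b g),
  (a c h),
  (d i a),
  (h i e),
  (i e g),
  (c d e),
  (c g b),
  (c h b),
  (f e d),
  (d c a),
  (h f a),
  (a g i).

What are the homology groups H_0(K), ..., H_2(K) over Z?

We work with the vertex ordering a < b < c < d < e < f < g < h < i. The simplices of K, each written with vertices in increasing order, are:

  0-simplices (9): a, b, c, d, e, f, g, h, i
  1-simplices (27): ac, ad, af, ag, ah, ai, bc, bd, bf, bg, bh, bi, cd, ce, cg, ch, de, df, di, ef, eg, eh, ei, fg, fh, gi, hi
  2-simplices (18): acd, ach, adi, afg, afh, agi, bcg, bch, bdf, bdi, bfg, bhi, cde, ceg, def, efh, egi, ehi

Hence C_0 ≅ Z^9, C_1 ≅ Z^27, C_2 ≅ Z^18.

Boundary ∂_1: C_1 → C_0 is given by ∂[p,q] = [q] − [p]. For instance
  ∂bf = f − b.
As a 9×27 matrix over Z this has rank 8, with invariant factors (1,1,1,1,1,1,1,1).

∂_2: C_2 → C_1 sends each 2-simplex [p,q,r] to [q,r] − [p,r] + [p,q]. For instance
  ∂cde = de − ce + cd,
  ∂bfg = fg − bg + bf.
The resulting 27×18 matrix has rank 17, and its Smith normal form has invariant factors (1,1,1,1,1,1,1,1,1,1,1,1,1,1,1,1,1).

Now H_k = ker ∂_k / im ∂_{k+1}, so:

  H_0: rank C_0 − rank ∂_1 = 9 − 8 = 1, and the invariant factors of ∂_1 are all 1, so H_0 ≅ Z.
  H_1: rank ker ∂_1 − rank ∂_2 = (27 − 8) − 17 = 2, and the invariant factors of ∂_2 are all 1, so H_1 ≅ Z^2.
  H_2: rank ker ∂_2 − rank ∂_3 = (18 − 17) − 0 = 1, and there is no ∂_3, so H_2 ≅ Z.

As a check, the Euler characteristic is 9 − 27 + 18 = 0, which agrees with 1 − 2 + 1 = 0.

H_0 ≅ Z,  H_1 ≅ Z^2,  H_2 ≅ Z.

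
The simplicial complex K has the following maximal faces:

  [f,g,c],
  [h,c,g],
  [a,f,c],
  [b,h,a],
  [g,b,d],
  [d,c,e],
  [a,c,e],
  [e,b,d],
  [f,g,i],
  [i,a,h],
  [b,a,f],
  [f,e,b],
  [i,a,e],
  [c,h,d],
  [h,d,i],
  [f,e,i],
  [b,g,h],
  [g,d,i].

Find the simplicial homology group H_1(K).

Fix the vertex order a < b < c < d < e < f < g < h < i and write every simplex with vertices in increasing order. Then dim K = 2 and the simplices of K are:

  0-simplices (9): a, b, c, d, e, f, g, h, i
  1-simplices (27): ab, ac, ae, af, ah, ai, bd, be, bf, bg, bh, cd, ce, cf, cg, ch, de, dg, dh, di, ef, ei, fg, fi, gh, gi, hi
  2-simplices (18): abf, abh, ace, acf, aei, ahi, bde, bdg, bef, bgh, cde, cdh, cfg, cgh, dgi, dhi, efi, fgi

so the chain groups are C_0 ≅ Z^9, C_1 ≅ Z^27, C_2 ≅ Z^18.

Boundary ∂_1: C_1 → C_0 maps an edge to its endpoints' difference, ∂[p,q] = q − p.
The 9×27 boundary matrix has rank 8 and Smith normal form diag(1,1,1,1,1,1,1,1).

∂_2: C_2 → C_1 sends each 2-simplex [p,q,r] to [q,r] − [p,r] + [p,q]. For instance
  ∂cdh = dh − ch + cd,
  ∂cgh = gh − ch + cg.
The resulting 27×18 matrix has rank 18, and its Smith normal form has invariant factors (1,1,1,1,1,1,1,1,1,1,1,1,1,1,1,1,1,2).

Now H_k = ker ∂_k / im ∂_{k+1}, so:

  H_1: rank ker ∂_1 − rank ∂_2 = (27 − 8) − 18 = 1, and ∂_2 has invariant factor 2 > 1, so H_1 ≅ Z × Z/2.

H_1 ≅ Z × Z/2.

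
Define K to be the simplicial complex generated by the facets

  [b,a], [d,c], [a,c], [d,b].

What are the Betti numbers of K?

b_0 = 1, b_1 = 1.

K has 4 vertices, 4 edges.
rank ∂_0 = 0, rank ∂_1 = 3 ⇒ b_0 = 4 − 0 − 3 = 1; all invariant factors of ∂_1 are 1 so no torsion. So H_0 ≅ Z.
rank ∂_1 = 3, rank ∂_2 = 0 ⇒ b_1 = 4 − 3 − 0 = 1. So H_1 ≅ Z.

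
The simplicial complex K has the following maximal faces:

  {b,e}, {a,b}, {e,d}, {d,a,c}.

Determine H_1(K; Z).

K has 5 vertices, 6 edges, 1 triangle.
rank ∂_1 = 4, rank ∂_2 = 1 ⇒ b_1 = 6 − 4 − 1 = 1; all invariant factors of ∂_2 are 1 so no torsion. So H_1 ≅ Z.

H_1 = Z.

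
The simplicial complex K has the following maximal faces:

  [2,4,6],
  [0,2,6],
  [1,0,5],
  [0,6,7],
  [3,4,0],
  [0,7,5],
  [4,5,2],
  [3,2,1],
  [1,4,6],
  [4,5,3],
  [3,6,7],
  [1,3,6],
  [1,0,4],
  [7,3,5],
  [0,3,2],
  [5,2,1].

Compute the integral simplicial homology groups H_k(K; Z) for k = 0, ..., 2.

H_0 ≅ Z,  H_1 ≅ Z^2,  H_2 ≅ Z.

We work with the vertex ordering 0 < 1 < 2 < 3 < 4 < 5 < 6 < 7. The simplices of K, each written with vertices in increasing order, are:

  0-simplices (8): [0], [1], [2], [3], [4], [5], [6], [7]
  1-simplices (24): (24 of them)
  2-simplices (16): [0,1,4], [0,1,5], [0,2,3], [0,2,6], [0,3,4], [0,5,7], [0,6,7], [1,2,3], [1,2,5], [1,3,6], [1,4,6], [2,4,5], [2,4,6], [3,4,5], [3,5,7], [3,6,7]

giving chain groups C_0 ≅ Z^8, C_1 ≅ Z^24, C_2 ≅ Z^16.

∂_1: C_1 → C_0 maps an edge to its endpoints' difference, ∂[p,q] = q − p. For instance
  ∂[1,4] = [4] − [1].
As a 8×24 matrix over Z this has rank 7, with invariant factors (1,1,1,1,1,1,1).

∂_2: C_2 → C_1 sends each 2-simplex [p,q,r] to [q,r] − [p,r] + [p,q]. For instance
  ∂[1,2,3] = [2,3] − [1,3] + [1,2],
  ∂[3,5,7] = [5,7] − [3,7] + [3,5].
As a 24×16 matrix over Z this has rank 15, with invariant factors (1,1,1,1,1,1,1,1,1,1,1,1,1,1,1).

Computing H_k = (kernel of ∂_k) / (image of ∂_{k+1}):

  H_0: rank C_0 − rank ∂_1 = 8 − 7 = 1, and the invariant factors of ∂_1 are all 1, so H_0 ≅ Z.
  H_1: rank ker ∂_1 − rank ∂_2 = (24 − 7) − 15 = 2, and the invariant factors of ∂_2 are all 1, so H_1 ≅ Z^2.
  H_2: rank ker ∂_2 − rank ∂_3 = (16 − 15) − 0 = 1, and there is no ∂_3, so H_2 ≅ Z.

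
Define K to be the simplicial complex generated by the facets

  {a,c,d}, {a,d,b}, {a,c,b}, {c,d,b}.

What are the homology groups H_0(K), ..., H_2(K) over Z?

H_0 ≅ Z,  H_1 = 0,  H_2 ≅ Z.

We work with the vertex ordering a < b < c < d. The simplices of K, each written with vertices in increasing order, are:

  0-simplices (4): a, b, c, d
  1-simplices (6): ab, ac, ad, bc, bd, cd
  2-simplices (4): abc, abd, acd, bcd

Hence C_0 ≅ Z^4, C_1 ≅ Z^6, C_2 ≅ Z^4.

∂_1: C_1 → C_0 maps an edge to its endpoints' difference, ∂[p,q] = q − p. For instance
  ∂ac = c − a.
The resulting 4×6 matrix has rank 3, and its Smith normal form has invariant factors (1,1,1).

Boundary ∂_2: C_2 → C_1 sends each 2-simplex [p,q,r] to [q,r] − [p,r] + [p,q]. For instance
  ∂abd = bd − ad + ab,
  ∂abc = bc − ac + ab.
The resulting 6×4 matrix has rank 3, and its Smith normal form has invariant factors (1,1,1).

From H_k ≅ ker(∂_k) / im(∂_{k+1}) we obtain:

  H_0: rank C_0 − rank ∂_1 = 4 − 3 = 1, and the invariant factors of ∂_1 are all 1, so H_0 ≅ Z.
  H_1: rank ker ∂_1 − rank ∂_2 = (6 − 3) − 3 = 0, and the invariant factors of ∂_2 are all 1, so H_1 ≅ 0.
  H_2: rank ker ∂_2 − rank ∂_3 = (4 − 3) − 0 = 1, and there is no ∂_3, so H_2 ≅ Z.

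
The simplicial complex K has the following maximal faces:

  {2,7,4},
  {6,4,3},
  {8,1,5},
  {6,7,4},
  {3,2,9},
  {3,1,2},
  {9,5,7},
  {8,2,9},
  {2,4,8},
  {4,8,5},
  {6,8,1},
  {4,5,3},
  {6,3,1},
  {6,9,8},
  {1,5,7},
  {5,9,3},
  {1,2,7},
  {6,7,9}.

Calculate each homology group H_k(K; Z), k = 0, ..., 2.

H_0 = Z,  H_1 = Z^2,  H_2 = Z.

Order the vertices as 1 < 2 < 3 < 4 < 5 < 6 < 7 < 8 < 9. Listing each simplex with vertices in this order, K has dimension 2 with simplices:

  0-simplices (9): [1], [2], [3], [4], [5], [6], [7], [8], [9]
  1-simplices (27): (27 of them)
  2-simplices (18): [1,2,3], [1,2,7], [1,3,6], [1,5,7], [1,5,8], [1,6,8], [2,3,9], [2,4,7], [2,4,8], [2,8,9], [3,4,5], [3,4,6], [3,5,9], [4,5,8], [4,6,7], [5,7,9], [6,7,9], [6,8,9]

so the chain groups are C_0 ≅ Z^9, C_1 ≅ Z^27, C_2 ≅ Z^18.

Boundary ∂_1: C_1 → C_0 maps an edge to its endpoints' difference, ∂[p,q] = q − p. For instance
  ∂[1,3] = [3] − [1].
The resulting 9×27 matrix has rank 8, and its Smith normal form has invariant factors (1,1,1,1,1,1,1,1).

The boundary map ∂_2: C_2 → C_1 maps a triangle to the signed sum of its edges. For instance
  ∂[2,4,8] = [4,8] − [2,8] + [2,4],
  ∂[4,6,7] = [6,7] − [4,7] + [4,6].
The resulting 27×18 matrix has rank 17, and its Smith normal form has invariant factors (1,1,1,1,1,1,1,1,1,1,1,1,1,1,1,1,1).

Now H_k = ker ∂_k / im ∂_{k+1}, so:

  H_0: rank C_0 − rank ∂_1 = 9 − 8 = 1, and the invariant factors of ∂_1 are all 1, so H_0 = Z.
  H_1: rank ker ∂_1 − rank ∂_2 = (27 − 8) − 17 = 2, and the invariant factors of ∂_2 are all 1, so H_1 = Z^2.
  H_2: rank ker ∂_2 − rank ∂_3 = (18 − 17) − 0 = 1, and there is no ∂_3, so H_2 = Z.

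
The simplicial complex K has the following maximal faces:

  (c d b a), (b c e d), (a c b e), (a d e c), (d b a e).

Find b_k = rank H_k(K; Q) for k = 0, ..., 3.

Order the vertices as a < b < c < d < e. Listing each simplex with vertices in this order, K has dimension 3 with simplices:

  0-simplices (5): a, b, c, d, e
  1-simplices (10): ab, ac, ad, ae, bc, bd, be, cd, ce, de
  2-simplices (10): abc, abd, abe, acd, ace, ade, bcd, bce, bde, cde
  3-simplices (5): abcd, abce, abde, acde, bcde

so the chain groups are C_0 ≅ Z^5, C_1 ≅ Z^10, C_2 ≅ Z^10, C_3 ≅ Z^5.

∂_1: C_1 → C_0 is given by ∂[p,q] = [q] − [p]. For instance
  ∂de = e − d.
The resulting 5×10 matrix has rank 4, and its Smith normal form has invariant factors (1,1,1,1).

∂_2: C_2 → C_1 sends each 2-simplex [p,q,r] to [q,r] − [p,r] + [p,q]. For instance
  ∂bde = de − be + bd,
  ∂abd = bd − ad + ab.
This gives a 10×10 integer matrix of rank 6; reducing to Smith normal form yields diagonal entries (1,1,1,1,1,1).

∂_3: C_3 → C_2 sends each 3-simplex σ to the alternating sum Σ_i (−1)^i (σ with its i-th vertex removed). For instance
  ∂bcde = cde − bde + bce − bcd,
  ∂acde = cde − ade + ace − acd.
The 10×5 boundary matrix has rank 4 and Smith normal form diag(1,1,1,1).

From H_k ≅ ker(∂_k) / im(∂_{k+1}) we obtain:

  H_0: rank C_0 − rank ∂_1 = 5 − 4 = 1, and the invariant factors of ∂_1 are all 1, so H_0 ≅ Z.
  H_1: rank ker ∂_1 − rank ∂_2 = (10 − 4) − 6 = 0, and the invariant factors of ∂_2 are all 1, so H_1 ≅ 0.
  H_2: rank ker ∂_2 − rank ∂_3 = (10 − 6) − 4 = 0, and the invariant factors of ∂_3 are all 1, so H_2 ≅ 0.
  H_3: rank ker ∂_3 − rank ∂_4 = (5 − 4) − 0 = 1, and there is no ∂_4, so H_3 ≅ Z.

As a check, the Euler characteristic is 5 − 10 + 10 − 5 = 0, which agrees with 1 − 0 + 0 − 1 = 0.

Hence the Betti numbers are b_0 = 1, b_1 = 0, b_2 = 0, b_3 = 1.

b_0 = 1, b_1 = 0, b_2 = 0, b_3 = 1.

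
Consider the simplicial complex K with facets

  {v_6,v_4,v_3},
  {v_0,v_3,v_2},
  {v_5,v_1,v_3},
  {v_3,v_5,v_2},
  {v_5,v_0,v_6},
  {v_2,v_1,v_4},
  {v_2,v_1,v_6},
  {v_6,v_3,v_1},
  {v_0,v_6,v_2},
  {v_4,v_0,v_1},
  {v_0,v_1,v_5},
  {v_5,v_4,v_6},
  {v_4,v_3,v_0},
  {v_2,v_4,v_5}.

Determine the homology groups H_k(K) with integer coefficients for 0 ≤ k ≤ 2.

Order the vertices as v_0 < v_1 < v_2 < v_3 < v_4 < v_5 < v_6. Listing each simplex with vertices in this order, K has dimension 2 with simplices:

  0-simplices (7): [v_0], [v_1], [v_2], [v_3], [v_4], [v_5], [v_6]
  1-simplices (21): (21 of them)
  2-simplices (14): (14 of them)

so the chain groups are C_0 ≅ Z^7, C_1 ≅ Z^21, C_2 ≅ Z^14.

The boundary map ∂_1: C_1 → C_0 maps an edge to its endpoints' difference, ∂[p,q] = q − p. For instance
  ∂[v_1,v_3] = [v_3] − [v_1].
This gives a 7×21 integer matrix of rank 6; reducing to Smith normal form yields diagonal entries (1,1,1,1,1,1).

Boundary ∂_2: C_2 → C_1 sends each 2-simplex [p,q,r] to [q,r] − [p,r] + [p,q]. For instance
  ∂[v_4,v_5,v_6] = [v_5,v_6] − [v_4,v_6] + [v_4,v_5],
  ∂[v_0,v_5,v_6] = [v_5,v_6] − [v_0,v_6] + [v_0,v_5].
As a 21×14 matrix over Z this has rank 13, with invariant factors (1,1,1,1,1,1,1,1,1,1,1,1,1).

From H_k ≅ ker(∂_k) / im(∂_{k+1}) we obtain:

  H_0: rank C_0 − rank ∂_1 = 7 − 6 = 1, and the invariant factors of ∂_1 are all 1, so H_0 = Z.
  H_1: rank ker ∂_1 − rank ∂_2 = (21 − 6) − 13 = 2, and the invariant factors of ∂_2 are all 1, so H_1 = Z^2.
  H_2: rank ker ∂_2 − rank ∂_3 = (14 − 13) − 0 = 1, and there is no ∂_3, so H_2 = Z.

As a check, the Euler characteristic is 7 − 21 + 14 = 0, which agrees with 1 − 2 + 1 = 0.

H_0 = Z,  H_1 = Z^2,  H_2 = Z.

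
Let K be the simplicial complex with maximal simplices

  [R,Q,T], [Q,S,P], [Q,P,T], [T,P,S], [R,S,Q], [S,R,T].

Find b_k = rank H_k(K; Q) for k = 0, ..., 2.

b_0 = 1, b_1 = 0, b_2 = 1.

Fix the vertex order P < Q < R < S < T and write every simplex with vertices in increasing order. Then dim K = 2 and the simplices of K are:

  0-simplices (5): P, Q, R, S, T
  1-simplices (9): PQ, PS, PT, QR, QS, QT, RS, RT, ST
  2-simplices (6): PQS, PQT, PST, QRS, QRT, RST

giving chain groups C_0 ≅ Z^5, C_1 ≅ Z^9, C_2 ≅ Z^6.

The boundary map ∂_1: C_1 → C_0 sends each edge [p,q] (with p < q) to q − p. For instance
  ∂QS = S − Q.
The resulting 5×9 matrix has rank 4, and its Smith normal form has invariant factors (1,1,1,1).

∂_2: C_2 → C_1 maps a triangle to the signed sum of its edges. For instance
  ∂QRT = RT − QT + QR,
  ∂RST = ST − RT + RS.
As a 9×6 matrix over Z this has rank 5, with invariant factors (1,1,1,1,1).

Reading off H_k = ker ∂_k / im ∂_{k+1}:

  H_0: rank C_0 − rank ∂_1 = 5 − 4 = 1, and the invariant factors of ∂_1 are all 1, so H_0 ≅ Z.
  H_1: rank ker ∂_1 − rank ∂_2 = (9 − 4) − 5 = 0, and the invariant factors of ∂_2 are all 1, so H_1 ≅ 0.
  H_2: rank ker ∂_2 − rank ∂_3 = (6 − 5) − 0 = 1, and there is no ∂_3, so H_2 ≅ Z.

Hence the Betti numbers are b_0 = 1, b_1 = 0, b_2 = 1.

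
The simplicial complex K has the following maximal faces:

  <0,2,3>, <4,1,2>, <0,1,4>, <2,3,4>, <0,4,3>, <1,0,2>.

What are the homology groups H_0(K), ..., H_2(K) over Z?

Take the total order 0 < 1 < 2 < 3 < 4 on the vertex set. Then K (dimension 2) consists of the simplices:

  0-simplices (5): [0], [1], [2], [3], [4]
  1-simplices (9): [0,1], [0,2], [0,3], [0,4], [1,2], [1,4], [2,3], [2,4], [3,4]
  2-simplices (6): [0,1,2], [0,1,4], [0,2,3], [0,3,4], [1,2,4], [2,3,4]

Hence C_0 ≅ Z^5, C_1 ≅ Z^9, C_2 ≅ Z^6.

Boundary ∂_1: C_1 → C_0 sends each edge [p,q] (with p < q) to q − p.
As a 5×9 matrix over Z this has rank 4, with invariant factors (1,1,1,1).

The boundary map ∂_2: C_2 → C_1 sends each 2-simplex [p,q,r] to [q,r] − [p,r] + [p,q]. For instance
  ∂[0,2,3] = [2,3] − [0,3] + [0,2],
  ∂[2,3,4] = [3,4] − [2,4] + [2,3].
The resulting 9×6 matrix has rank 5, and its Smith normal form has invariant factors (1,1,1,1,1).

From H_k ≅ ker(∂_k) / im(∂_{k+1}) we obtain:

  H_0: rank C_0 − rank ∂_1 = 5 − 4 = 1, and the invariant factors of ∂_1 are all 1, so H_0 ≅ Z.
  H_1: rank ker ∂_1 − rank ∂_2 = (9 − 4) − 5 = 0, and the invariant factors of ∂_2 are all 1, so H_1 ≅ 0.
  H_2: rank ker ∂_2 − rank ∂_3 = (6 − 5) − 0 = 1, and there is no ∂_3, so H_2 ≅ Z.

As a check, the Euler characteristic is 5 − 9 + 6 = 2, which agrees with 1 − 0 + 1 = 2.
(K is a triangulation of the 2-sphere S^2.)

H_0 = Z,  H_1 = 0,  H_2 = Z.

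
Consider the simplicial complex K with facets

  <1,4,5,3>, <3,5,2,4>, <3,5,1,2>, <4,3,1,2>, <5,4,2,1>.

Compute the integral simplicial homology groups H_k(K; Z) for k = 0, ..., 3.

H_0 ≅ Z,  H_1 = 0,  H_2 = 0,  H_3 ≅ Z.

Order the vertices as 1 < 2 < 3 < 4 < 5. Listing each simplex with vertices in this order, K has dimension 3 with simplices:

  0-simplices (5): [1], [2], [3], [4], [5]
  1-simplices (10): [1,2], [1,3], [1,4], [1,5], [2,3], [2,4], [2,5], [3,4], [3,5], [4,5]
  2-simplices (10): [1,2,3], [1,2,4], [1,2,5], [1,3,4], [1,3,5], [1,4,5], [2,3,4], [2,3,5], [2,4,5], [3,4,5]
  3-simplices (5): [1,2,3,4], [1,2,3,5], [1,2,4,5], [1,3,4,5], [2,3,4,5]

Hence C_0 ≅ Z^5, C_1 ≅ Z^10, C_2 ≅ Z^10, C_3 ≅ Z^5.

∂_1: C_1 → C_0 maps an edge to its endpoints' difference, ∂[p,q] = q − p. For instance
  ∂[1,5] = [5] − [1].
The resulting 5×10 matrix has rank 4, and its Smith normal form has invariant factors (1,1,1,1).

Boundary ∂_2: C_2 → C_1 maps a triangle to the signed sum of its edges. For instance
  ∂[1,2,4] = [2,4] − [1,4] + [1,2],
  ∂[2,3,4] = [3,4] − [2,4] + [2,3].
The 10×10 boundary matrix has rank 6 and Smith normal form diag(1,1,1,1,1,1).

∂_3: C_3 → C_2 sends each 3-simplex σ to the alternating sum Σ_i (−1)^i (σ with its i-th vertex removed). For instance
  ∂[1,2,4,5] = [2,4,5] − [1,4,5] + [1,2,5] − [1,2,4],
  ∂[1,2,3,4] = [2,3,4] − [1,3,4] + [1,2,4] − [1,2,3].
This gives a 10×5 integer matrix of rank 4; reducing to Smith normal form yields diagonal entries (1,1,1,1).

Now H_k = ker ∂_k / im ∂_{k+1}, so:

  H_0: rank C_0 − rank ∂_1 = 5 − 4 = 1, and the invariant factors of ∂_1 are all 1, so H_0 = Z.
  H_1: rank ker ∂_1 − rank ∂_2 = (10 − 4) − 6 = 0, and the invariant factors of ∂_2 are all 1, so H_1 = 0.
  H_2: rank ker ∂_2 − rank ∂_3 = (10 − 6) − 4 = 0, and the invariant factors of ∂_3 are all 1, so H_2 = 0.
  H_3: rank ker ∂_3 − rank ∂_4 = (5 − 4) − 0 = 1, and there is no ∂_4, so H_3 = Z.

As a check, the Euler characteristic is 5 − 10 + 10 − 5 = 0, which agrees with 1 − 0 + 0 − 1 = 0.
(K is a triangulation of the 3-sphere S^3.)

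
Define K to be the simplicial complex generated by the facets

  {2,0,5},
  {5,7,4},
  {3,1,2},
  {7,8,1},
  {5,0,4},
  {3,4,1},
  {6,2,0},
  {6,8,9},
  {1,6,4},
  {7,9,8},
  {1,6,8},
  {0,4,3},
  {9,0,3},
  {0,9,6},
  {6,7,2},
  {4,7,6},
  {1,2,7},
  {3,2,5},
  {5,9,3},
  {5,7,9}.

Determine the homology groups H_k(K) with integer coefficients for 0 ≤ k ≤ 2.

Order the vertices as 0 < 1 < 2 < 3 < 4 < 5 < 6 < 7 < 8 < 9. Listing each simplex with vertices in this order, K has dimension 2 with simplices:

  0-simplices (10): [0], [1], [2], [3], [4], [5], [6], [7], [8], [9]
  1-simplices (30): (30 of them)
  2-simplices (20): (20 of them)

Hence C_0 ≅ Z^10, C_1 ≅ Z^30, C_2 ≅ Z^20.

Boundary ∂_1: C_1 → C_0 is given by ∂[p,q] = [q] − [p]. For instance
  ∂[1,8] = [8] − [1].
The resulting 10×30 matrix has rank 9, and its Smith normal form has invariant factors (1,1,1,1,1,1,1,1,1).

∂_2: C_2 → C_1 sends each 2-simplex [p,q,r] to [q,r] − [p,r] + [p,q]. For instance
  ∂[0,2,6] = [2,6] − [0,6] + [0,2],
  ∂[4,6,7] = [6,7] − [4,7] + [4,6].
This gives a 30×20 integer matrix of rank 20; reducing to Smith normal form yields diagonal entries (1,1,1,1,1,1,1,1,1,1,1,1,1,1,1,1,1,1,1,2).

Computing H_k = (kernel of ∂_k) / (image of ∂_{k+1}):

  H_0: rank C_0 − rank ∂_1 = 10 − 9 = 1, and the invariant factors of ∂_1 are all 1, so H_0 ≅ Z.
  H_1: rank ker ∂_1 − rank ∂_2 = (30 − 9) − 20 = 1, and ∂_2 has invariant factor 2 > 1, so H_1 ≅ Z ⊕ Z/2.
  H_2: rank ker ∂_2 − rank ∂_3 = (20 − 20) − 0 = 0, and there is no ∂_3, so H_2 ≅ 0.

(K is a triangulation of the Klein bottle.)

H_0 = Z,  H_1 = Z ⊕ Z/2,  H_2 = 0.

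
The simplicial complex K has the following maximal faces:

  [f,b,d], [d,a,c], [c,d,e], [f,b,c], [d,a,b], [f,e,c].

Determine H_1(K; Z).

Take the total order a < b < c < d < e < f on the vertex set. Then K (dimension 2) consists of the simplices:

  0-simplices (6): a, b, c, d, e, f
  1-simplices (12): ab, ac, ad, bc, bd, bf, cd, ce, cf, de, df, ef
  2-simplices (6): abd, acd, bcf, bdf, cde, cef

so the chain groups are C_0 ≅ Z^6, C_1 ≅ Z^12, C_2 ≅ Z^6.

Boundary ∂_1: C_1 → C_0 is given by ∂[p,q] = [q] − [p]. For instance
  ∂bc = c − b.
As a 6×12 matrix over Z this has rank 5, with invariant factors (1,1,1,1,1).

Boundary ∂_2: C_2 → C_1 sends each 2-simplex [p,q,r] to [q,r] − [p,r] + [p,q]. For instance
  ∂bcf = cf − bf + bc,
  ∂cef = ef − cf + ce.
The 12×6 boundary matrix has rank 6 and Smith normal form diag(1,1,1,1,1,1).

Computing H_k = (kernel of ∂_k) / (image of ∂_{k+1}):

  H_1: rank ker ∂_1 − rank ∂_2 = (12 − 5) − 6 = 1, and the invariant factors of ∂_2 are all 1, so H_1 = Z.

H_1 = Z.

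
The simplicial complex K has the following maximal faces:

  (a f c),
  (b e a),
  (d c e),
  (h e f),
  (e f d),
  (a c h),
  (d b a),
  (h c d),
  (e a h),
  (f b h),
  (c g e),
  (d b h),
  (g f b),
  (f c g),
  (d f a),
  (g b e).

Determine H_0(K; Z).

Order the vertices as a < b < c < d < e < f < g < h. Listing each simplex with vertices in this order, K has dimension 2 with simplices:

  0-simplices (8): a, b, c, d, e, f, g, h
  1-simplices (24): ab, ac, ad, ae, af, ah, bd, be, bf, bg, bh, cd, ce, cf, cg, ch, de, df, dh, ef, eg, eh, fg, fh
  2-simplices (16): abd, abe, acf, ach, adf, aeh, bdh, beg, bfg, bfh, cde, cdh, ceg, cfg, def, efh

giving chain groups C_0 ≅ Z^8, C_1 ≅ Z^24, C_2 ≅ Z^16.

The boundary map ∂_1: C_1 → C_0 maps an edge to its endpoints' difference, ∂[p,q] = q − p. For instance
  ∂bd = d − b.
As a 8×24 matrix over Z this has rank 7, with invariant factors (1,1,1,1,1,1,1).

Boundary ∂_2: C_2 → C_1 acts by ∂[p,q,r] = [q,r] − [p,r] + [p,q]. For instance
  ∂beg = eg − bg + be,
  ∂def = ef − df + de.
The 24×16 boundary matrix has rank 15 and Smith normal form diag(1,1,1,1,1,1,1,1,1,1,1,1,1,1,1).

Computing H_k = (kernel of ∂_k) / (image of ∂_{k+1}):

  H_0: rank C_0 − rank ∂_1 = 8 − 7 = 1, and the invariant factors of ∂_1 are all 1, so H_0 ≅ Z.

H_0 = Z.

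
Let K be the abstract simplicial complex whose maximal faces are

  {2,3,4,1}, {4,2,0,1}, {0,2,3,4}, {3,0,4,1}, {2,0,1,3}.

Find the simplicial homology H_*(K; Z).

H_0 ≅ Z,  H_1 = 0,  H_2 = 0,  H_3 ≅ Z.

K has 5 vertices, 10 edges, 10 triangles, 5 3-simplices.
rank ∂_0 = 0, rank ∂_1 = 4 ⇒ b_0 = 5 − 0 − 4 = 1; all invariant factors of ∂_1 are 1 so no torsion. So H_0 ≅ Z.
rank ∂_1 = 4, rank ∂_2 = 6 ⇒ b_1 = 10 − 4 − 6 = 0; all invariant factors of ∂_2 are 1 so no torsion. So H_1 ≅ 0.
rank ∂_2 = 6, rank ∂_3 = 4 ⇒ b_2 = 10 − 6 − 4 = 0; all invariant factors of ∂_3 are 1 so no torsion. So H_2 ≅ 0.
rank ∂_3 = 4, rank ∂_4 = 0 ⇒ b_3 = 5 − 4 − 0 = 1. So H_3 ≅ Z.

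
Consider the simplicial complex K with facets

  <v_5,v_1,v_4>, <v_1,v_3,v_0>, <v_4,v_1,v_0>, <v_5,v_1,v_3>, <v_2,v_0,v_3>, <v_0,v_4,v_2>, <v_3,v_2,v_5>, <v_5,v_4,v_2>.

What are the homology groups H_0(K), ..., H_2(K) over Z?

H_0 ≅ Z,  H_1 = 0,  H_2 ≅ Z.

K has 6 vertices, 12 edges, 8 triangles.
rank ∂_0 = 0, rank ∂_1 = 5 ⇒ b_0 = 6 − 0 − 5 = 1; all invariant factors of ∂_1 are 1 so no torsion. So H_0 ≅ Z.
rank ∂_1 = 5, rank ∂_2 = 7 ⇒ b_1 = 12 − 5 − 7 = 0; all invariant factors of ∂_2 are 1 so no torsion. So H_1 ≅ 0.
rank ∂_2 = 7, rank ∂_3 = 0 ⇒ b_2 = 8 − 7 − 0 = 1. So H_2 ≅ Z.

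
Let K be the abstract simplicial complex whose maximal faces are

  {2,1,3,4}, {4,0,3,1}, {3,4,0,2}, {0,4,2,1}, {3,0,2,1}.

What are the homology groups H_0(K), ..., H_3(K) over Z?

Order the vertices as 0 < 1 < 2 < 3 < 4. Listing each simplex with vertices in this order, K has dimension 3 with simplices:

  0-simplices (5): [0], [1], [2], [3], [4]
  1-simplices (10): [0,1], [0,2], [0,3], [0,4], [1,2], [1,3], [1,4], [2,3], [2,4], [3,4]
  2-simplices (10): [0,1,2], [0,1,3], [0,1,4], [0,2,3], [0,2,4], [0,3,4], [1,2,3], [1,2,4], [1,3,4], [2,3,4]
  3-simplices (5): [0,1,2,3], [0,1,2,4], [0,1,3,4], [0,2,3,4], [1,2,3,4]

giving chain groups C_0 ≅ Z^5, C_1 ≅ Z^10, C_2 ≅ Z^10, C_3 ≅ Z^5.

The boundary map ∂_1: C_1 → C_0 sends each edge [p,q] (with p < q) to q − p.
The 5×10 boundary matrix has rank 4 and Smith normal form diag(1,1,1,1).

∂_2: C_2 → C_1 acts by ∂[p,q,r] = [q,r] − [p,r] + [p,q]. For instance
  ∂[0,2,3] = [2,3] − [0,3] + [0,2],
  ∂[1,3,4] = [3,4] − [1,4] + [1,3].
The resulting 10×10 matrix has rank 6, and its Smith normal form has invariant factors (1,1,1,1,1,1).

∂_3: C_3 → C_2 sends each 3-simplex σ to the alternating sum Σ_i (−1)^i (σ with its i-th vertex removed). For instance
  ∂[1,2,3,4] = [2,3,4] − [1,3,4] + [1,2,4] − [1,2,3],
  ∂[0,2,3,4] = [2,3,4] − [0,3,4] + [0,2,4] − [0,2,3].
As a 10×5 matrix over Z this has rank 4, with invariant factors (1,1,1,1).

Now H_k = ker ∂_k / im ∂_{k+1}, so:

  H_0: rank C_0 − rank ∂_1 = 5 − 4 = 1, and the invariant factors of ∂_1 are all 1, so H_0 = Z.
  H_1: rank ker ∂_1 − rank ∂_2 = (10 − 4) − 6 = 0, and the invariant factors of ∂_2 are all 1, so H_1 = 0.
  H_2: rank ker ∂_2 − rank ∂_3 = (10 − 6) − 4 = 0, and the invariant factors of ∂_3 are all 1, so H_2 = 0.
  H_3: rank ker ∂_3 − rank ∂_4 = (5 − 4) − 0 = 1, and there is no ∂_4, so H_3 = Z.

As a check, the Euler characteristic is 5 − 10 + 10 − 5 = 0, which agrees with 1 − 0 + 0 − 1 = 0.

H_0 ≅ Z,  H_1 = 0,  H_2 = 0,  H_3 ≅ Z.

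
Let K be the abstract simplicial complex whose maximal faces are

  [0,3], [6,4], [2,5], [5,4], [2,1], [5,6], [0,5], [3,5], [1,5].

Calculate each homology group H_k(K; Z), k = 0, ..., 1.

We work with the vertex ordering 0 < 1 < 2 < 3 < 4 < 5 < 6. The simplices of K, each written with vertices in increasing order, are:

  0-simplices (7): [0], [1], [2], [3], [4], [5], [6]
  1-simplices (9): [0,3], [0,5], [1,2], [1,5], [2,5], [3,5], [4,5], [4,6], [5,6]

giving chain groups C_0 ≅ Z^7, C_1 ≅ Z^9.

Boundary ∂_1: C_1 → C_0 maps an edge to its endpoints' difference, ∂[p,q] = q − p.
This gives a 7×9 integer matrix of rank 6; reducing to Smith normal form yields diagonal entries (1,1,1,1,1,1).

Now H_k = ker ∂_k / im ∂_{k+1}, so:

  H_0: rank C_0 − rank ∂_1 = 7 − 6 = 1, and the invariant factors of ∂_1 are all 1, so H_0 = Z.
  H_1: rank ker ∂_1 − rank ∂_2 = (9 − 6) − 0 = 3, and there is no ∂_2, so H_1 = Z^3.

As a check, the Euler characteristic is 7 − 9 = -2, which agrees with 1 − 3 = -2.

H_0 = Z,  H_1 = Z^3.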